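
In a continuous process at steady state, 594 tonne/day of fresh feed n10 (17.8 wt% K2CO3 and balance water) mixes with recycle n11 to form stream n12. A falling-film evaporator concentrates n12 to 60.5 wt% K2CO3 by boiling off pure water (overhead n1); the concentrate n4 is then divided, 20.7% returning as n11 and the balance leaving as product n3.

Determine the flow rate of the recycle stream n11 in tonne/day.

45.62 tonne/day

Overall K2CO3 balance (none leaves overhead): K2CO3 in fresh feed = K2CO3 in product, i.e. 594×0.178 = (1−0.207)·n4·0.605.
n4 = 105.73/(0.605×0.793) = 220.38 tonne/day.
Recycle n11 = 0.207×220.38 = 45.619 tonne/day.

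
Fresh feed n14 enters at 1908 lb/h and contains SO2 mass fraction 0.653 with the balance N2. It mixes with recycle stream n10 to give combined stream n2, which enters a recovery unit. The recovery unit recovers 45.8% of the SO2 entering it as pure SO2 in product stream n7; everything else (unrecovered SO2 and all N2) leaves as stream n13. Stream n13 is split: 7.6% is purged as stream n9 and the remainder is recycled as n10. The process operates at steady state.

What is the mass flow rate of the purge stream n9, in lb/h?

N2 enters only via n14 and leaves only via the purge: 1908×0.347 = 0.076×(N2 in n13), and the recovery unit passes all N2, so N2 in n2 = N2 in n13 = 8711.5 lb/h.
SO2 in n2: m_A = 1908×0.653 + (1−0.076)·(1−0.458)·m_A, so m_A = 1245.9/0.4992 = 2495.9 lb/h.
n13 = (1−0.458)×2495.9 + 8711.5 = 10064 lb/h.
Purge n9 = 0.076×10064 = 764.89 lb/h.

764.9 lb/h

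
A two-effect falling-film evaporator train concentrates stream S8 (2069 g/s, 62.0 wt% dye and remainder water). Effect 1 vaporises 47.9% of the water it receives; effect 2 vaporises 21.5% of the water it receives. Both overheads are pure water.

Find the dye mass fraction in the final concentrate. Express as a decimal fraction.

0.7996

water in feed = 2069×0.380 = 786.22 g/s.
After stage 1: water left = (1−0.479)×786.22 = 409.62; stream total = 1692.4 g/s.
After stage 2: water left = (1−0.215)×409.62 = 321.55; final concentrate = 1604.3 g/s.
dye fraction = 1282.8/1604.3 = 0.7996.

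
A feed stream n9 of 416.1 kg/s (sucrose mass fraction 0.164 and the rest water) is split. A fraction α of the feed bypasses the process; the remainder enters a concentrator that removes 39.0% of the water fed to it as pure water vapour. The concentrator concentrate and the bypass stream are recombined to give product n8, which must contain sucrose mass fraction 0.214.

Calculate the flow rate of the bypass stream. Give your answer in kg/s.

117.9 kg/s

All 416.1×0.164 = 68.24 kg/s of sucrose reaches n8, so n8 = 68.24/0.214 = 318.88 kg/s and vapour = 97.22 kg/s.
The evaporator receives (1−α)·416.1 of feed at 0.836 water and removes 0.390 of that water:
0.390×0.836×(1−α)×416.1 = 97.22
(1−α) = 97.22/135.67 = 0.7166;  α = 0.2834.
Bypass flow = 0.2834×416.1 = 117.92 kg/s.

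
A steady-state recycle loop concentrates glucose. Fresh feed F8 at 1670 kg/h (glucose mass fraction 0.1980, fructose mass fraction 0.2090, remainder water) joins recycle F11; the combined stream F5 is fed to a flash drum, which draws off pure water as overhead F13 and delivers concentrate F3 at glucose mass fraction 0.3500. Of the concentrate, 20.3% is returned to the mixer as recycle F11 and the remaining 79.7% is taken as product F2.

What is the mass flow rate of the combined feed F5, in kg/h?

Overall glucose balance (none leaves overhead): glucose in fresh feed = glucose in product, i.e. 1670×0.198 = (1−0.203)·F3·0.350.
F3 = 330.66/(0.350×0.797) = 1185.4 kg/h.
Recycle F11 = 0.203×1185.4 = 240.63 kg/h.
Combined feed F5 = 1670 + 240.63 = 1910.6 kg/h.

1911 kg/h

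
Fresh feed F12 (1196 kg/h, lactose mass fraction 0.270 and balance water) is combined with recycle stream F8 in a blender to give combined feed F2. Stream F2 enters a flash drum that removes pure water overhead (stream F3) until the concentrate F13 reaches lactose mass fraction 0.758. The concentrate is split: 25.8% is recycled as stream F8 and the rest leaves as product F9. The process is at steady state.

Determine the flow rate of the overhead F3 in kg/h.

Overall lactose balance (none leaves overhead): lactose in fresh feed = lactose in product, i.e. 1196×0.270 = (1−0.258)·F13·0.758.
F13 = 322.92/(0.758×0.742) = 574.15 kg/h.
Recycle F8 = 0.258×574.15 = 148.13 kg/h.
Combined feed F2 = 1196 + 148.13 = 1344.1 kg/h.
Overhead F3 = F2 − F13 = 1344.1 − 574.15 = 769.98 kg/h.

770 kg/h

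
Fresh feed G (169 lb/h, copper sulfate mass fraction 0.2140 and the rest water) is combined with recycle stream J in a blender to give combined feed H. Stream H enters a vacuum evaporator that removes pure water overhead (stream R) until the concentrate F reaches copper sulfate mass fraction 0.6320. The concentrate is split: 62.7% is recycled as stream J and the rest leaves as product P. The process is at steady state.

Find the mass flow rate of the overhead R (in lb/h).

Overall copper sulfate balance (none leaves overhead): copper sulfate in fresh feed = copper sulfate in product, i.e. 169×0.214 = (1−0.627)·F·0.632.
F = 36.166/(0.632×0.373) = 153.42 lb/h.
Recycle J = 0.627×153.42 = 96.193 lb/h.
Combined feed H = 169 + 96.193 = 265.19 lb/h.
Overhead R = H − F = 265.19 − 153.42 = 111.78 lb/h.

111.8 lb/h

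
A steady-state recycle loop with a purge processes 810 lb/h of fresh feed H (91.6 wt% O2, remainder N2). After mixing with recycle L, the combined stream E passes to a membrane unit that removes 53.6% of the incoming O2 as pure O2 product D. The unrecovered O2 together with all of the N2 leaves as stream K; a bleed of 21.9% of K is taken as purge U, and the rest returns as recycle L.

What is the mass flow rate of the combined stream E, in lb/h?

N2 enters only via H and leaves only via the purge: 810×0.084 = 0.219×(N2 in K), and the membrane unit passes all N2, so N2 in E = N2 in K = 310.68 lb/h.
O2 in E: m_A = 810×0.916 + (1−0.219)·(1−0.536)·m_A, so m_A = 741.96/0.6376 = 1163.6 lb/h.
E = 1163.6 + 310.68 = 1474.3 lb/h.

1474 lb/h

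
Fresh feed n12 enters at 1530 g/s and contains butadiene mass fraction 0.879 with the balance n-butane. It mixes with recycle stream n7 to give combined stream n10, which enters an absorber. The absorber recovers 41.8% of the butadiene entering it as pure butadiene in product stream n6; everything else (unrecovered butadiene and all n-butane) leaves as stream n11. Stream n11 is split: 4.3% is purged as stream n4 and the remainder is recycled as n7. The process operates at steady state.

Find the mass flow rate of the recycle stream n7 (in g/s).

n-butane enters only via n12 and leaves only via the purge: 1530×0.121 = 0.043×(n-butane in n11), and the absorber passes all n-butane, so n-butane in n10 = n-butane in n11 = 4305.3 g/s.
butadiene in n10: m_A = 1530×0.879 + (1−0.043)·(1−0.418)·m_A, so m_A = 1344.9/0.4430 = 3035.6 g/s.
n11 = (1−0.418)×3035.6 + 4305.3 = 6072.1 g/s.
Recycle n7 = (1−0.043)×6072.1 = 5811 g/s.

5811 g/s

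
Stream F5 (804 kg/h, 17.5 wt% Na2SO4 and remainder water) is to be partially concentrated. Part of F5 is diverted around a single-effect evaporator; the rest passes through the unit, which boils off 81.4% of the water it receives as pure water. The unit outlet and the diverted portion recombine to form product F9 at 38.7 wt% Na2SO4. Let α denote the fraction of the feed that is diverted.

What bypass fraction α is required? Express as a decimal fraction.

0.184

All 804×0.175 = 140.7 kg/h of Na2SO4 reaches F9, so F9 = 140.7/0.387 = 363.57 kg/h and vapour = 440.43 kg/h.
The evaporator receives (1−α)·804 of feed at 0.825 water and removes 0.814 of that water:
0.814×0.825×(1−α)×804 = 440.43
(1−α) = 440.43/539.93 = 0.8157;  α = 0.1843.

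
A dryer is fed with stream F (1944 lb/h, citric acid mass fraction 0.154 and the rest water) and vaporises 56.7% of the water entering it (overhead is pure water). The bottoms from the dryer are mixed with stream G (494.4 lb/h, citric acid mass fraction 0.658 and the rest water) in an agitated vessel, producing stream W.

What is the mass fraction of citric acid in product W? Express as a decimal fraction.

Vapour removed = 0.567×0.846×1944 = 932.5 lb/h; concentrate = 1011.5 lb/h.
citric acid reaching the mixer = 299.38 (from concentrate) + 494.4×0.658 = 624.69 lb/h.
Product flow = 1011.5 + 494.4 = 1505.9 lb/h; citric acid fraction = 0.415.

0.415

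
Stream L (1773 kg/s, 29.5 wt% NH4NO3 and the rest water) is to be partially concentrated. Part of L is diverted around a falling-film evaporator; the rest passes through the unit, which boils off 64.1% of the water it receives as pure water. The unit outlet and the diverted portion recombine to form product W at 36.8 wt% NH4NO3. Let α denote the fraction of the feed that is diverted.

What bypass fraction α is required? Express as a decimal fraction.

0.561

All 1773×0.295 = 523.03 kg/s of NH4NO3 reaches W, so W = 523.03/0.368 = 1421.3 kg/s and vapour = 351.71 kg/s.
The evaporator receives (1−α)·1773 of feed at 0.705 water and removes 0.641 of that water:
0.641×0.705×(1−α)×1773 = 351.71
(1−α) = 351.71/801.23 = 0.4390;  α = 0.5610.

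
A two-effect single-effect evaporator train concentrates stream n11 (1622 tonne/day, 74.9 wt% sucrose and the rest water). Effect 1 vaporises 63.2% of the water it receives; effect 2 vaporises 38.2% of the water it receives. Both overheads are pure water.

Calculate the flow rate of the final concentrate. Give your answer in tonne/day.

1307 tonne/day

water in feed = 1622×0.251 = 407.12 tonne/day.
After stage 1: water left = (1−0.632)×407.12 = 149.82; stream total = 1364.7 tonne/day.
After stage 2: water left = (1−0.382)×149.82 = 92.589; final concentrate = 1307.5 tonne/day.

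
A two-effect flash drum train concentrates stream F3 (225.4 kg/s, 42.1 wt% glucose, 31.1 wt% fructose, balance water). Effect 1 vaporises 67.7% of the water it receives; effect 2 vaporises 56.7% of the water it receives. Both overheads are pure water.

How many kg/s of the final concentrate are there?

water in feed = 225.4×0.268 = 60.407 kg/s.
After stage 1: water left = (1−0.677)×60.407 = 19.512; stream total = 184.5 kg/s.
After stage 2: water left = (1−0.567)×19.512 = 8.4485; final concentrate = 173.44 kg/s.

173.4 kg/s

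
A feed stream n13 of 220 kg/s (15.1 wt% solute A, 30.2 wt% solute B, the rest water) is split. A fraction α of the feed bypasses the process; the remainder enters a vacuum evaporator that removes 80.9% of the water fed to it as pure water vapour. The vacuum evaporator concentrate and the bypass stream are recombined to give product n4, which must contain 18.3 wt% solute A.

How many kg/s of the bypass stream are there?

133.1 kg/s

All 220×0.151 = 33.22 kg/s of solute A reaches n4, so n4 = 33.22/0.183 = 181.53 kg/s and vapour = 38.47 kg/s.
The evaporator receives (1−α)·220 of feed at 0.547 water and removes 0.809 of that water:
0.809×0.547×(1−α)×220 = 38.47
(1−α) = 38.47/97.355 = 0.3952;  α = 0.6048.
Bypass flow = 0.6048×220 = 133.07 kg/s.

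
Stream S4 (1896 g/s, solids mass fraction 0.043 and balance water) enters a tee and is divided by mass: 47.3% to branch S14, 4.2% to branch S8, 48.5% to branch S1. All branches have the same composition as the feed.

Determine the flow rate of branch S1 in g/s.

919.6 g/s

Branch S1 flow = 0.485×1896 = 919.56 g/s.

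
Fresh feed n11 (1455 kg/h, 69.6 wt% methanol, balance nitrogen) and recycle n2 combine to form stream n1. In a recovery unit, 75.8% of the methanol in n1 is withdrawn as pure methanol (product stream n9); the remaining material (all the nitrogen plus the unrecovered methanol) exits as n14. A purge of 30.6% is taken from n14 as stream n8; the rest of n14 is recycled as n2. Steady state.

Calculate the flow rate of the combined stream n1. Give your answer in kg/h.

nitrogen enters only via n11 and leaves only via the purge: 1455×0.304 = 0.306×(nitrogen in n14), and the recovery unit passes all nitrogen, so nitrogen in n1 = nitrogen in n14 = 1445.5 kg/h.
methanol in n1: m_A = 1455×0.696 + (1−0.306)·(1−0.758)·m_A, so m_A = 1012.7/0.8321 = 1217.1 kg/h.
n1 = 1217.1 + 1445.5 = 2662.6 kg/h.

2663 kg/h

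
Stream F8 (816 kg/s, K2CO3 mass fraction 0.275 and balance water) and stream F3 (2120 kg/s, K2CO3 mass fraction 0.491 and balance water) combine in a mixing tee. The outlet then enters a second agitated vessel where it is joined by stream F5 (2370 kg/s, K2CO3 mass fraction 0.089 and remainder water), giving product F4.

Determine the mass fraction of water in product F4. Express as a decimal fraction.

0.722

Overall, product flow = 5306 kg/s.
water in = 816×0.725 + 2120×0.509 + 2370×0.911 = 3829.8 kg/s.
water fraction in F4 = 0.722.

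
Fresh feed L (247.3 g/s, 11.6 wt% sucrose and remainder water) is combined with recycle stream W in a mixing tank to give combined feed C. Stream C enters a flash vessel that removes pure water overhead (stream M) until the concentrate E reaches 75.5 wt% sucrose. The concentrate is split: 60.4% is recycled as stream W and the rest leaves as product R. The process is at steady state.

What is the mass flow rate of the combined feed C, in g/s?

Overall sucrose balance (none leaves overhead): sucrose in fresh feed = sucrose in product, i.e. 247.3×0.116 = (1−0.604)·E·0.755.
E = 28.687/(0.755×0.396) = 95.949 g/s.
Recycle W = 0.604×95.949 = 57.953 g/s.
Combined feed C = 247.3 + 57.953 = 305.25 g/s.

305.3 g/s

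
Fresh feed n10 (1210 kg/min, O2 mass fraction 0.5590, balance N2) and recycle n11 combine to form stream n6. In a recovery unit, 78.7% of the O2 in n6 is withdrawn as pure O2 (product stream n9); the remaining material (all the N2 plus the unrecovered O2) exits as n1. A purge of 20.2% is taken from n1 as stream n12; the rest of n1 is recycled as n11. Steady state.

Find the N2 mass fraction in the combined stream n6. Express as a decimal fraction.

0.7642

N2 enters only via n10 and leaves only via the purge: 1210×0.441 = 0.202×(N2 in n1), and the recovery unit passes all N2, so N2 in n6 = N2 in n1 = 2641.6 kg/min.
O2 in n6: m_A = 1210×0.559 + (1−0.202)·(1−0.787)·m_A, so m_A = 676.39/0.8300 = 814.9 kg/min.
n6 = 814.9 + 2641.6 = 3456.5 kg/min.
N2 fraction in n6 = 2641.6/3456.5 = 0.7642.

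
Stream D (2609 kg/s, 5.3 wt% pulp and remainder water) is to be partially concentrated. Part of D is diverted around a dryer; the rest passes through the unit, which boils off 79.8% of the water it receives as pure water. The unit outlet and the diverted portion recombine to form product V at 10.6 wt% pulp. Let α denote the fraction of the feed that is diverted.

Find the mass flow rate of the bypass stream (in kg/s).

882.8 kg/s

All 2609×0.053 = 138.28 kg/s of pulp reaches V, so V = 138.28/0.106 = 1304.5 kg/s and vapour = 1304.5 kg/s.
The evaporator receives (1−α)·2609 of feed at 0.947 water and removes 0.798 of that water:
0.798×0.947×(1−α)×2609 = 1304.5
(1−α) = 1304.5/1971.6 = 0.6616;  α = 0.3384.
Bypass flow = 0.3384×2609 = 882.8 kg/s.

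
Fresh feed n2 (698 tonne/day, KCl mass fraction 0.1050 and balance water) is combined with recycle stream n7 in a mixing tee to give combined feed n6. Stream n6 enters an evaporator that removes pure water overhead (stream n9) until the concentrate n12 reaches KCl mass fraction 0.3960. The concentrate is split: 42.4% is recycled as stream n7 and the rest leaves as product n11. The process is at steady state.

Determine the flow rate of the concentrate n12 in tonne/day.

Overall KCl balance (none leaves overhead): KCl in fresh feed = KCl in product, i.e. 698×0.105 = (1−0.424)·n12·0.396.
n12 = 73.29/(0.396×0.576) = 321.31 tonne/day.

321.3 tonne/day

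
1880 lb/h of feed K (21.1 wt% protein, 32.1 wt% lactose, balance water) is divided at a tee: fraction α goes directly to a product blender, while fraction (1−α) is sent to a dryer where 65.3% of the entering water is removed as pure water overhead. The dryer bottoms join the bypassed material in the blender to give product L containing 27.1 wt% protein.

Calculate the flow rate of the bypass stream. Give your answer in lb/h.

All 1880×0.211 = 396.68 lb/h of protein reaches L, so L = 396.68/0.271 = 1463.8 lb/h and vapour = 416.24 lb/h.
The evaporator receives (1−α)·1880 of feed at 0.468 water and removes 0.653 of that water:
0.653×0.468×(1−α)×1880 = 416.24
(1−α) = 416.24/574.54 = 0.7245;  α = 0.2755.
Bypass flow = 0.2755×1880 = 517.99 lb/h.

518 lb/h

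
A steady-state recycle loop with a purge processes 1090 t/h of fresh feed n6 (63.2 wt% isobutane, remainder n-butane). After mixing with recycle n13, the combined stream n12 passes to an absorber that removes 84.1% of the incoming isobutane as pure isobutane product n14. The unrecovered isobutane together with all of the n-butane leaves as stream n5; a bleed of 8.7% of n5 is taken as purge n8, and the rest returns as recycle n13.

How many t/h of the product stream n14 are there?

isobutane in n12: m_A = 1090×0.632 + (1−0.087)·(1−0.841)·m_A, so m_A = 688.88/0.8548 = 805.87 t/h.
Product n14 = 0.841×805.87 = 677.73 t/h.

677.7 t/h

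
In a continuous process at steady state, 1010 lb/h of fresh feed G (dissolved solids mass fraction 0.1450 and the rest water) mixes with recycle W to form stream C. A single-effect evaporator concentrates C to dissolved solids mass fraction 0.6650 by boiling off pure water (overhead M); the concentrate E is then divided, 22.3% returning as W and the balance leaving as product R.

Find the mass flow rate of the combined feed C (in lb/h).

Overall dissolved solids balance (none leaves overhead): dissolved solids in fresh feed = dissolved solids in product, i.e. 1010×0.145 = (1−0.223)·E·0.665.
E = 146.45/(0.665×0.777) = 283.43 lb/h.
Recycle W = 0.223×283.43 = 63.205 lb/h.
Combined feed C = 1010 + 63.205 = 1073.2 lb/h.

1073 lb/h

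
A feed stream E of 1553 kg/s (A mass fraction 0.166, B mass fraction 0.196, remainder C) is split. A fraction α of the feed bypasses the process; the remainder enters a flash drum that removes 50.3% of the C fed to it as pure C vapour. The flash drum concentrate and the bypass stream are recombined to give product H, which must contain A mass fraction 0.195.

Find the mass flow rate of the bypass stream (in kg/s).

833.3 kg/s

All 1553×0.166 = 257.8 kg/s of A reaches H, so H = 257.8/0.195 = 1322 kg/s and vapour = 230.96 kg/s.
The evaporator receives (1−α)·1553 of feed at 0.638 C and removes 0.503 of that C:
0.503×0.638×(1−α)×1553 = 230.96
(1−α) = 230.96/498.38 = 0.4634;  α = 0.5366.
Bypass flow = 0.5366×1553 = 833.31 kg/s.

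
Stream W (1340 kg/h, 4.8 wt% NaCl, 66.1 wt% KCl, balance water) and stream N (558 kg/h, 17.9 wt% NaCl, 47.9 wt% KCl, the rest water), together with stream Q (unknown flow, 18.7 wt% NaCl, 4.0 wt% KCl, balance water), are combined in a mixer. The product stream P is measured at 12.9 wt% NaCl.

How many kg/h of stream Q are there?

Let Q be the unknown flow. Total out = 1898 + Q.
NaCl balance: 164.2 + 0.187·Q = 0.129·(1898 + Q)
(0.187 − 0.129)·Q = 0.129×1898 − 164.2 = 80.64
Q = 80.64 / 0.058 = 1390.3 kg/h

1390 kg/h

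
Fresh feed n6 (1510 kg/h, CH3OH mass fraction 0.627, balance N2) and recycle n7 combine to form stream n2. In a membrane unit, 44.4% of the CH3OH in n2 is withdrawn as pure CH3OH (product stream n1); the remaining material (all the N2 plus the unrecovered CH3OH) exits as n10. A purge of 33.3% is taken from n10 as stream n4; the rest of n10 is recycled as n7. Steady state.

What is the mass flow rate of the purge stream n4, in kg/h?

N2 enters only via n6 and leaves only via the purge: 1510×0.373 = 0.333×(N2 in n10), and the membrane unit passes all N2, so N2 in n2 = N2 in n10 = 1691.4 kg/h.
CH3OH in n2: m_A = 1510×0.627 + (1−0.333)·(1−0.444)·m_A, so m_A = 946.77/0.6291 = 1504.8 kg/h.
n10 = (1−0.444)×1504.8 + 1691.4 = 2528.1 kg/h.
Purge n4 = 0.333×2528.1 = 841.85 kg/h.

841.8 kg/h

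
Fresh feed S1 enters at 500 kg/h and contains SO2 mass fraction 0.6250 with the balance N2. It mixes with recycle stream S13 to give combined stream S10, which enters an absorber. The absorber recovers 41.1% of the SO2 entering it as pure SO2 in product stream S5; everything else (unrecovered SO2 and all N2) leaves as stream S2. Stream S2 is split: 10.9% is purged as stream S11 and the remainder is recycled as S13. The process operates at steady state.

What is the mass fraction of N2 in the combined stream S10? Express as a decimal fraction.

0.7234

N2 enters only via S1 and leaves only via the purge: 500×0.375 = 0.109×(N2 in S2), and the absorber passes all N2, so N2 in S10 = N2 in S2 = 1720.2 kg/h.
SO2 in S10: m_A = 500×0.625 + (1−0.109)·(1−0.411)·m_A, so m_A = 312.5/0.4752 = 657.62 kg/h.
S10 = 657.62 + 1720.2 = 2377.8 kg/h.
N2 fraction in S10 = 1720.2/2377.8 = 0.7234.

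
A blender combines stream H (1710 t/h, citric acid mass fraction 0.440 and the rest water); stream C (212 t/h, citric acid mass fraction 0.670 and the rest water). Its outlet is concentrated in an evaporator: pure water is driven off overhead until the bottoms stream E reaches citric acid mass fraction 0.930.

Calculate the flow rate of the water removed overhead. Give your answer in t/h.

960.2 t/h

citric acid entering = 1710×0.440 + 212×0.670 = 894.44 t/h.
All citric acid reports to E, so E = 894.44/0.930 = 961.76 t/h.
Total feed = 1922 t/h; overhead = 1922 − 961.76 = 960.24 t/h.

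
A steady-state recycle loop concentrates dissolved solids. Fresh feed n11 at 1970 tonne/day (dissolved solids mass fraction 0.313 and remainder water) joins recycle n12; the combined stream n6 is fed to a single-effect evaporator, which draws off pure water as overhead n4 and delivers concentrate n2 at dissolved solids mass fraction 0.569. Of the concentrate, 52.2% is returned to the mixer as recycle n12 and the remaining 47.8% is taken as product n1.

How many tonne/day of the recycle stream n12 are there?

Overall dissolved solids balance (none leaves overhead): dissolved solids in fresh feed = dissolved solids in product, i.e. 1970×0.313 = (1−0.522)·n2·0.569.
n2 = 616.61/(0.569×0.478) = 2267.1 tonne/day.
Recycle n12 = 0.522×2267.1 = 1183.4 tonne/day.

1183 tonne/day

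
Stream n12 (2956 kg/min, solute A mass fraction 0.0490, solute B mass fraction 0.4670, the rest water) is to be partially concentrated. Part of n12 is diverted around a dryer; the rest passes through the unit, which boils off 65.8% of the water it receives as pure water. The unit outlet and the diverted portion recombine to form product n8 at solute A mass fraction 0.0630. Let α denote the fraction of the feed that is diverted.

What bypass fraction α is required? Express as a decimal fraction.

0.302

All 2956×0.049 = 144.84 kg/min of solute A reaches n8, so n8 = 144.84/0.063 = 2299.1 kg/min and vapour = 656.89 kg/min.
The evaporator receives (1−α)·2956 of feed at 0.484 water and removes 0.658 of that water:
0.658×0.484×(1−α)×2956 = 656.89
(1−α) = 656.89/941.4 = 0.6978;  α = 0.3022.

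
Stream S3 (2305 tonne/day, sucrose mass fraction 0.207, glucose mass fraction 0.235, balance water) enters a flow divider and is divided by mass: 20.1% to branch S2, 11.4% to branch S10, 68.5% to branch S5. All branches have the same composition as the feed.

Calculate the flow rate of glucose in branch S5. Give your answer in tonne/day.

371 tonne/day

Branch S5 total = 0.685×2305 = 1578.9 tonne/day.
glucose in S5 = 0.235×1578.9 = 371.05 tonne/day.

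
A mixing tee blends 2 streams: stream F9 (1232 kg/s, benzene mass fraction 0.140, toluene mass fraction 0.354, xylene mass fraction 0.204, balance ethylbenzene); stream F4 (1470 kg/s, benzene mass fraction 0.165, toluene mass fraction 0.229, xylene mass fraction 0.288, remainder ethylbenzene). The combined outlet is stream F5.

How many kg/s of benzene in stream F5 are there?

415 kg/s

benzene out = benzene in = 1232×0.140 + 1470×0.165 = 415.03 kg/s.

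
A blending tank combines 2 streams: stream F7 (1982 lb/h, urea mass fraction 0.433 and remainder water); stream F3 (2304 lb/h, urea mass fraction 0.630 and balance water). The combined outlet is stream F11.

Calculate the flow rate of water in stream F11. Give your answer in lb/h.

water out = water in = 1982×0.567 + 2304×0.370 = 1976.3 lb/h.

1976 lb/h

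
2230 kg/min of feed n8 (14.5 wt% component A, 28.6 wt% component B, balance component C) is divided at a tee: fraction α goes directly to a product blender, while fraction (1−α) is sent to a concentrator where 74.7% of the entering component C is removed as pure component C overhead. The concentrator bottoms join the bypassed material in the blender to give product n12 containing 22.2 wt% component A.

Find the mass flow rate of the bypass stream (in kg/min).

All 2230×0.145 = 323.35 kg/min of component A reaches n12, so n12 = 323.35/0.222 = 1456.5 kg/min and vapour = 773.47 kg/min.
The evaporator receives (1−α)·2230 of feed at 0.569 component C and removes 0.747 of that component C:
0.747×0.569×(1−α)×2230 = 773.47
(1−α) = 773.47/947.85 = 0.8160;  α = 0.1840.
Bypass flow = 0.1840×2230 = 410.26 kg/min.

410.3 kg/min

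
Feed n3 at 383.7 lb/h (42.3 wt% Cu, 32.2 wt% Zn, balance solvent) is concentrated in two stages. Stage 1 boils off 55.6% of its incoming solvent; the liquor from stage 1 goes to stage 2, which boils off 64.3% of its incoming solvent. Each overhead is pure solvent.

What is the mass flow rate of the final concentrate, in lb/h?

301.4 lb/h

solvent in feed = 383.7×0.255 = 97.843 lb/h.
After stage 1: solvent left = (1−0.556)×97.843 = 43.443; stream total = 329.3 lb/h.
After stage 2: solvent left = (1−0.643)×43.443 = 15.509; final concentrate = 301.37 lb/h.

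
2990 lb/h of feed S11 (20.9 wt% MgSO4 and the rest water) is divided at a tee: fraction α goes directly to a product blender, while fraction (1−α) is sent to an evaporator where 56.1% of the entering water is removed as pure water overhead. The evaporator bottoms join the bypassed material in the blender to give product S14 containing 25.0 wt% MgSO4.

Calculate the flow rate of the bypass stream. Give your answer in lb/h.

1885 lb/h

All 2990×0.209 = 624.91 lb/h of MgSO4 reaches S14, so S14 = 624.91/0.250 = 2499.6 lb/h and vapour = 490.36 lb/h.
The evaporator receives (1−α)·2990 of feed at 0.791 water and removes 0.561 of that water:
0.561×0.791×(1−α)×2990 = 490.36
(1−α) = 490.36/1326.8 = 0.3696;  α = 0.6304.
Bypass flow = 0.6304×2990 = 1885 lb/h.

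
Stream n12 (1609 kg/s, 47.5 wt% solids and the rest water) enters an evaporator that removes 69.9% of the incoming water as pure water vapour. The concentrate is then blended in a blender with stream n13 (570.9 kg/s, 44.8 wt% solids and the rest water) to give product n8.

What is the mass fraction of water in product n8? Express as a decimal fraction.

Vapour removed = 0.699×0.525×1609 = 590.46 kg/s; concentrate = 1018.5 kg/s.
water reaching the mixer = 254.26 (from concentrate) + 570.9×0.552 = 569.4 kg/s.
Product flow = 1018.5 + 570.9 = 1589.4 kg/s; water fraction = 0.3582.

0.3582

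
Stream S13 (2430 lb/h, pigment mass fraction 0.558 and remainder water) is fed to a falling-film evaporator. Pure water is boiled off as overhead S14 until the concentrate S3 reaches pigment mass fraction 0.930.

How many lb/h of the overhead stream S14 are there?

972 lb/h

pigment is conserved: 2430×0.558 = 1355.9 lb/h all reports to the concentrate.
Concentrate = 1355.9/(target fraction) = 1458 lb/h.
Overhead = 2430 − 1458 = 972 lb/h.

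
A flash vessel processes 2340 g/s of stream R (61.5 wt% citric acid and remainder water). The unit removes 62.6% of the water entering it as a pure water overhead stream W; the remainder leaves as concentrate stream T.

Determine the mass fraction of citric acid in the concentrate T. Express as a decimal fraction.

0.810

citric acid is not removed: 2340×0.615 = 1439.1 g/s of citric acid enters T.
water entering = 2340×0.385 = 900.9 g/s; overhead removed = 0.626×900.9 = 563.96 g/s.
Concentrate = 2340 − 563.96 = 1776 g/s.
Mass fraction = 1439.1/1776 = 0.810.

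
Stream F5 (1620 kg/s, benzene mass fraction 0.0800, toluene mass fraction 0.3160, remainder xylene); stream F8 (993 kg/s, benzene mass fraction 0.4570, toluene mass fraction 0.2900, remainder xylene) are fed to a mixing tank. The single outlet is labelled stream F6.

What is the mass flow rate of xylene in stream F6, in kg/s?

1230 kg/s

xylene out = xylene in = 1620×0.604 + 993×0.253 = 1229.7 kg/s.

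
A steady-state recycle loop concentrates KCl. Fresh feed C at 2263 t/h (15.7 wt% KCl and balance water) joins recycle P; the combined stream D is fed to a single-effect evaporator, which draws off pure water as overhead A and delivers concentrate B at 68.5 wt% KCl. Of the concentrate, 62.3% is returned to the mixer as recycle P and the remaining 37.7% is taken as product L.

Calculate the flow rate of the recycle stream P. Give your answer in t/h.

Overall KCl balance (none leaves overhead): KCl in fresh feed = KCl in product, i.e. 2263×0.157 = (1−0.623)·B·0.685.
B = 355.29/(0.685×0.377) = 1375.8 t/h.
Recycle P = 0.623×1375.8 = 857.12 t/h.

857.1 t/h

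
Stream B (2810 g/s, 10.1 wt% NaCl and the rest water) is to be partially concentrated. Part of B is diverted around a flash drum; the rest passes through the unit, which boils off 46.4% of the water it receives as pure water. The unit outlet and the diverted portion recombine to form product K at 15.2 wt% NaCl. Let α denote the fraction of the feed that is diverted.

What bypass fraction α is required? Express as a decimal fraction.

All 2810×0.101 = 283.81 g/s of NaCl reaches K, so K = 283.81/0.152 = 1867.2 g/s and vapour = 942.83 g/s.
The evaporator receives (1−α)·2810 of feed at 0.899 water and removes 0.464 of that water:
0.464×0.899×(1−α)×2810 = 942.83
(1−α) = 942.83/1172.2 = 0.8044;  α = 0.1956.

0.196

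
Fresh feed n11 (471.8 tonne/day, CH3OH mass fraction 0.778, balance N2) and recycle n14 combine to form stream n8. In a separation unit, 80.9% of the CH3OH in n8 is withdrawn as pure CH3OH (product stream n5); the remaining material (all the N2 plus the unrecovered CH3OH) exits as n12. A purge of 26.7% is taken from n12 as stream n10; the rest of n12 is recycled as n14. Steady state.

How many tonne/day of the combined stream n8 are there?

819.1 tonne/day

N2 enters only via n11 and leaves only via the purge: 471.8×0.222 = 0.267×(N2 in n12), and the separation unit passes all N2, so N2 in n8 = N2 in n12 = 392.28 tonne/day.
CH3OH in n8: m_A = 471.8×0.778 + (1−0.267)·(1−0.809)·m_A, so m_A = 367.06/0.8600 = 426.82 tonne/day.
n8 = 426.82 + 392.28 = 819.1 tonne/day.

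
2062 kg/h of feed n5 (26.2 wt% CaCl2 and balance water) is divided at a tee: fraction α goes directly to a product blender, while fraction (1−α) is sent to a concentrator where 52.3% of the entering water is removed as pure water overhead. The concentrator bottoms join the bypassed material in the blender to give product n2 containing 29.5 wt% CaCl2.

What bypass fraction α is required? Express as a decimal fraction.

0.710

All 2062×0.262 = 540.24 kg/h of CaCl2 reaches n2, so n2 = 540.24/0.295 = 1831.3 kg/h and vapour = 230.66 kg/h.
The evaporator receives (1−α)·2062 of feed at 0.738 water and removes 0.523 of that water:
0.523×0.738×(1−α)×2062 = 230.66
(1−α) = 230.66/795.88 = 0.2898;  α = 0.7102.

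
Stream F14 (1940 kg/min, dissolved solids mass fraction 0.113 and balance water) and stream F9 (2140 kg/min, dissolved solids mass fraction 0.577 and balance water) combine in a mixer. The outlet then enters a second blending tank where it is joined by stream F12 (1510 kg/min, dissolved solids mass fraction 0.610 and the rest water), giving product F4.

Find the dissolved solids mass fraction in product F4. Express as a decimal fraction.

0.425

Overall, product flow = 5590 kg/min.
dissolved solids in = 1940×0.113 + 2140×0.577 + 1510×0.610 = 2375.1 kg/min.
dissolved solids fraction in F4 = 0.425.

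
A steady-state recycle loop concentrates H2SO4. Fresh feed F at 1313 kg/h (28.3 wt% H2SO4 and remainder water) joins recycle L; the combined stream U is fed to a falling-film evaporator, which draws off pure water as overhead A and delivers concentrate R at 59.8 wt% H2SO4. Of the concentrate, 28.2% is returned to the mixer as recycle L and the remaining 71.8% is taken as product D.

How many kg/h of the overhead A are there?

691.6 kg/h

Overall H2SO4 balance (none leaves overhead): H2SO4 in fresh feed = H2SO4 in product, i.e. 1313×0.283 = (1−0.282)·R·0.598.
R = 371.58/(0.598×0.718) = 865.42 kg/h.
Recycle L = 0.282×865.42 = 244.05 kg/h.
Combined feed U = 1313 + 244.05 = 1557 kg/h.
Overhead A = U − R = 1557 − 865.42 = 691.63 kg/h.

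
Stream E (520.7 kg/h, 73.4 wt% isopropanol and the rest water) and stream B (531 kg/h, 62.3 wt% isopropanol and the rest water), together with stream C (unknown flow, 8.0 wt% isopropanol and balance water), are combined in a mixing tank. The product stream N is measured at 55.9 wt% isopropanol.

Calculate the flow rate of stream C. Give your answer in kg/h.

261.2 kg/h

Let C be the unknown flow. Total out = 1051.7 + C.
isopropanol balance: 713.01 + 0.080·C = 0.559·(1051.7 + C)
(0.080 − 0.559)·C = 0.559×1051.7 − 713.01 = -125.11
C = -125.11 / -0.479 = 261.18 kg/h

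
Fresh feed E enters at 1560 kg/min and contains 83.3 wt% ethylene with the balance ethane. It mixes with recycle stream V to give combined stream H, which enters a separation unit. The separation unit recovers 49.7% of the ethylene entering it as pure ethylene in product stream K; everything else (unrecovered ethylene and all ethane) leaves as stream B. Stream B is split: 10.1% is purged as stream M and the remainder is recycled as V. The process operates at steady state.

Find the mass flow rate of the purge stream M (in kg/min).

ethane enters only via E and leaves only via the purge: 1560×0.167 = 0.101×(ethane in B), and the separation unit passes all ethane, so ethane in H = ethane in B = 2579.4 kg/min.
ethylene in H: m_A = 1560×0.833 + (1−0.101)·(1−0.497)·m_A, so m_A = 1299.5/0.5478 = 2372.2 kg/min.
B = (1−0.497)×2372.2 + 2579.4 = 3772.6 kg/min.
Purge M = 0.101×3772.6 = 381.03 kg/min.

381 kg/min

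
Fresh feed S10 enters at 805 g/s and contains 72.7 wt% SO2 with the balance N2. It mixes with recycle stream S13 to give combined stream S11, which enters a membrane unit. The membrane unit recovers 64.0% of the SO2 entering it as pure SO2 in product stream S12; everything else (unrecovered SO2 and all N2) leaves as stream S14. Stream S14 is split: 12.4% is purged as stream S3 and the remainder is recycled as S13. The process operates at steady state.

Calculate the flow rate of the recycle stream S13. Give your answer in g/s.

N2 enters only via S10 and leaves only via the purge: 805×0.273 = 0.124×(N2 in S14), and the membrane unit passes all N2, so N2 in S11 = N2 in S14 = 1772.3 g/s.
SO2 in S11: m_A = 805×0.727 + (1−0.124)·(1−0.640)·m_A, so m_A = 585.24/0.6846 = 854.81 g/s.
S14 = (1−0.640)×854.81 + 1772.3 = 2080 g/s.
Recycle S13 = (1−0.124)×2080 = 1822.1 g/s.

1822 g/s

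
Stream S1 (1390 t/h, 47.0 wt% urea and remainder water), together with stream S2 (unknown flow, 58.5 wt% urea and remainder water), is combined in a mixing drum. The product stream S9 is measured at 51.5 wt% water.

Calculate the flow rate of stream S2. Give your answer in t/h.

Let S2 be the unknown flow. Total out = 1390 + S2.
water balance: 736.7 + 0.415·S2 = 0.515·(1390 + S2)
(0.415 − 0.515)·S2 = 0.515×1390 − 736.7 = -20.85
S2 = -20.85 / -0.100 = 208.5 t/h

208.5 t/h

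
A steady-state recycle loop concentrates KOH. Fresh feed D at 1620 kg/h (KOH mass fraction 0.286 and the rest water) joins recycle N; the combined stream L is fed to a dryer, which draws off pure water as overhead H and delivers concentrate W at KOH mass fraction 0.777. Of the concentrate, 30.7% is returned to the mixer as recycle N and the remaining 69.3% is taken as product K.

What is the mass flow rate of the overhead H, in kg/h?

Overall KOH balance (none leaves overhead): KOH in fresh feed = KOH in product, i.e. 1620×0.286 = (1−0.307)·W·0.777.
W = 463.32/(0.777×0.693) = 860.45 kg/h.
Recycle N = 0.307×860.45 = 264.16 kg/h.
Combined feed L = 1620 + 264.16 = 1884.2 kg/h.
Overhead H = L − W = 1884.2 − 860.45 = 1023.7 kg/h.

1024 kg/h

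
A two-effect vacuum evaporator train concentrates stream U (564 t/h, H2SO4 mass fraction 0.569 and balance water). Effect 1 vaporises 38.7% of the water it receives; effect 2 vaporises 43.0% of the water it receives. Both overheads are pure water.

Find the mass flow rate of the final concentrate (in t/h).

405.9 t/h

water in feed = 564×0.431 = 243.08 t/h.
After stage 1: water left = (1−0.387)×243.08 = 149.01; stream total = 469.93 t/h.
After stage 2: water left = (1−0.430)×149.01 = 84.936; final concentrate = 405.85 t/h.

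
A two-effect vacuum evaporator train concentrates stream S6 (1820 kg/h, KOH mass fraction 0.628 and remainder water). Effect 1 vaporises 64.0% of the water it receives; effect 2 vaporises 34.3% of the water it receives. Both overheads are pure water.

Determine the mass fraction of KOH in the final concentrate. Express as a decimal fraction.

water in feed = 1820×0.372 = 677.04 kg/h.
After stage 1: water left = (1−0.640)×677.04 = 243.73; stream total = 1386.7 kg/h.
After stage 2: water left = (1−0.343)×243.73 = 160.13; final concentrate = 1303.1 kg/h.
KOH fraction = 1143/1303.1 = 0.877.

0.877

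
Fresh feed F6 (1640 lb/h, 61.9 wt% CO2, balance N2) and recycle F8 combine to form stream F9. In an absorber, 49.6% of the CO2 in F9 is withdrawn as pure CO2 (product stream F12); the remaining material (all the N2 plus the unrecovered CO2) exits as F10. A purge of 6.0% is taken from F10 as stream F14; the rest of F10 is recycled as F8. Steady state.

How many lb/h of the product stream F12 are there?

956.8 lb/h

CO2 in F9: m_A = 1640×0.619 + (1−0.060)·(1−0.496)·m_A, so m_A = 1015.2/0.5262 = 1929.1 lb/h.
Product F12 = 0.496×1929.1 = 956.82 lb/h.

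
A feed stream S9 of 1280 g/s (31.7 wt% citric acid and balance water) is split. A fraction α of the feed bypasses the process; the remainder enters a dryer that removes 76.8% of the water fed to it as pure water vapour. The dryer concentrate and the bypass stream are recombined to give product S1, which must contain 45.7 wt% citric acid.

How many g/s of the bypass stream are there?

532.5 g/s

All 1280×0.317 = 405.76 g/s of citric acid reaches S1, so S1 = 405.76/0.457 = 887.88 g/s and vapour = 392.12 g/s.
The evaporator receives (1−α)·1280 of feed at 0.683 water and removes 0.768 of that water:
0.768×0.683×(1−α)×1280 = 392.12
(1−α) = 392.12/671.42 = 0.5840;  α = 0.4160.
Bypass flow = 0.4160×1280 = 532.45 g/s.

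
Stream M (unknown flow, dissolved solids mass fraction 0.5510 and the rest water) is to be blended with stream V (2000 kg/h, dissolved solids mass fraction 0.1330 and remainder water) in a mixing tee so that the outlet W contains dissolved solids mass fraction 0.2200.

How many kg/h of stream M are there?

Let M be the unknown flow. Total out = 2000 + M.
dissolved solids balance: 266 + 0.551·M = 0.220·(2000 + M)
(0.551 − 0.220)·M = 0.220×2000 − 266 = 174
M = 174 / 0.331 = 525.68 kg/h

525.7 kg/h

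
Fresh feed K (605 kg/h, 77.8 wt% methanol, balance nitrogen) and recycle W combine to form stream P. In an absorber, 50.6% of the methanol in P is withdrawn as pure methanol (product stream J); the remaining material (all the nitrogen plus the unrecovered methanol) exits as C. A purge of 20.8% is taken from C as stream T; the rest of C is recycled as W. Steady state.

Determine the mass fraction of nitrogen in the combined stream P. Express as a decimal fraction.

nitrogen enters only via K and leaves only via the purge: 605×0.222 = 0.208×(nitrogen in C), and the absorber passes all nitrogen, so nitrogen in P = nitrogen in C = 645.72 kg/h.
methanol in P: m_A = 605×0.778 + (1−0.208)·(1−0.506)·m_A, so m_A = 470.69/0.6088 = 773.2 kg/h.
P = 773.2 + 645.72 = 1418.9 kg/h.
nitrogen fraction in P = 645.72/1418.9 = 0.4551.

0.4551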